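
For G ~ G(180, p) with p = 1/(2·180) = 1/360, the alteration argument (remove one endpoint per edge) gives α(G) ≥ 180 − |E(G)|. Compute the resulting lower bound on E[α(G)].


E[|E(G)|] = C(180, 2)·p = 16110 · (1/360) = 179/4.
E[α(G)] ≥ n − E[|E(G)|] = 180 − 179/4 = 541/4.
Numerically: ≈ 135.250.
(This is only a lower bound; the true E[α(G)] may be larger.)

E[α(G)] ≥ 541/4 ≈ 135.250.


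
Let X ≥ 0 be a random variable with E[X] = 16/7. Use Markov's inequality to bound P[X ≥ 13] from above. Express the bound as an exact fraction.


μ = E[X] = 16/7, a = 13.
Markov: P[X ≥ 13] ≤ μ/a = (16/7)/13 = 16/91.
Numerically: ≈ 0.176.
(Since a = 13 > μ = 2.286, the bound 16/91 is < 1 and informative.)

P[X ≥ 13] ≤ 16/91 ≈ 0.176.


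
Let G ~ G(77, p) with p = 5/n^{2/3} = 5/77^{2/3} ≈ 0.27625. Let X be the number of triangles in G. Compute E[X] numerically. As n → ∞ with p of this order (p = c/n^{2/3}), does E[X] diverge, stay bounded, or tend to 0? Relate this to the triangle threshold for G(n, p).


Number of potential triangles: C(77, 3) = 73150.
Each occurs with probability p³ ≈ (0.27625)³ ≈ 2.1082813e-02.
By linearity: E[X] = C(77, 3)·p³ ≈ 73150 · 2.1082813e-02 ≈ 1542.20779.
Since α = 2/3 < 1, p = c/n^{2/3} ≫ 1/n is above the triangle threshold p ~ 1/n. Asymptotically E[X] ~ (c³/6)·n^{3(1−α)} = (5³/6)·n^{1} → ∞; triangles are abundant w.h.p.

E[X] ≈ 1542.20779; in regime p = Θ(1/n^{2/3}) E[X] diverges (above the triangle threshold p ~ 1/n).


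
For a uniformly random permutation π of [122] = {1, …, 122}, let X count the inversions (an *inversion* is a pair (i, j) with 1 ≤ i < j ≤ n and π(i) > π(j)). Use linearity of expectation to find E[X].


Write X = Σ X_I over the C(122, 2) = 7381 pairs i < j, with X_I the indicator of one inversion.
There are 7381 indicators.
For each fixed pair i < j, the values π(i) and π(j) are two distinct elements of {1, …, 122} in uniformly random order; by symmetry P[π(i) > π(j)] = 1/2.
By linearity: E[X] = 7381 · (1/2) = C(122, 2) · (1/2) = 7381/2 = 7381/2 ≈ 3690.50000.

E[X] = 7381/2 = 3690.50000.


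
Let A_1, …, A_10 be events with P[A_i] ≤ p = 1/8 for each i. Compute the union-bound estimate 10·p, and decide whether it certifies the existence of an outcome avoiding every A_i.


Union bound: P[∪_{i=1}^{10} A_i] ≤ Σ_i P[A_i] ≤ 10·p = 10·(1/8) = 5/4.
Numerically: 5/4 ≈ 1.2500000.
Is 5/4 < 1? NO.
Since the bound 5/4 is ≥ 1, the union bound is uninformative here; it does NOT by itself certify existence.

10·p = 5/4 ≈ 1.2500000; existence NOT certified by the union bound.


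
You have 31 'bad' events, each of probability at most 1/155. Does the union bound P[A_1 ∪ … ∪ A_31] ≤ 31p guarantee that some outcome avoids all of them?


Union bound: P[∪_{i=1}^{31} A_i] ≤ Σ_i P[A_i] ≤ 31·p = 31·(1/155) = 1/5.
Numerically: 1/5 ≈ 0.20000.
Is 1/5 < 1? YES.
Since P[∪ A_i] ≤ 1/5 < 1, the complement has P[∩ A_i^c] ≥ 1 − 1/5 = 4/5 > 0, so some outcome avoids every A_i.

31·p = 1/5 ≈ 0.20000; existence CERTIFIED by the union bound.


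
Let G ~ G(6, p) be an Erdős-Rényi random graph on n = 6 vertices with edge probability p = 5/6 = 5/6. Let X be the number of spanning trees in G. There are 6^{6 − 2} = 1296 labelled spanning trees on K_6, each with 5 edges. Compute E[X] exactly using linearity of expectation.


K_6 has 6^{6 − 2} = 1296 labelled spanning trees.
For each such spanning tree H, let X_H = 1 if all 5 edges of H are present in G. Then P[X_H = 1] = p^{5} = (5/6)^{5} = 3125/7776.
By linearity: E[X] = Σ_H E[X_H] = 1296 · p^{5} = 1296 · 3125/7776 = 3125/6.
Numerically: E[X] ≈ 520.8.

E[X] = 1296 · (5/6)^{5} = 3125/6 ≈ 520.8.


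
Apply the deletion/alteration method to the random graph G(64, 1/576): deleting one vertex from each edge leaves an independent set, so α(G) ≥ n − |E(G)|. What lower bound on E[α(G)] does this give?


E[|E(G)|] = C(64, 2)·p = 2016 · (1/576) = 7/2.
E[α(G)] ≥ n − E[|E(G)|] = 64 − 7/2 = 121/2.
Numerically: ≈ 60.50000.
(This is only a lower bound; the true E[α(G)] may be larger.)

E[α(G)] ≥ 121/2 ≈ 60.50000.


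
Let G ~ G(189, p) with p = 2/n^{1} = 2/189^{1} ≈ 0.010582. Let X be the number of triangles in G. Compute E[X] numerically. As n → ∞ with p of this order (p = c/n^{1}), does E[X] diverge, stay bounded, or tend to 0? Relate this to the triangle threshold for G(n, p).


Number of potential triangles: C(189, 3) = 1107414.
Each occurs with probability p³ ≈ (0.010582)³ ≈ 1.18496241e-06.
By linearity: E[X] = C(189, 3)·p³ ≈ 1107414 · 1.18496241e-06 ≈ 1.312244.
Here α = 1, so p = 2/n is exactly at the triangle threshold p ~ 1/n. Asymptotically E[X] → c³/6 = 2³/6 = 4/3 ≈ 1.333333, a bounded constant. In this regime the triangle count is asymptotically Poisson(c³/6).

E[X] ≈ 1.312244; in regime p = Θ(1/n^{1}) E[X] stays bounded (at the triangle threshold p ~ 1/n).


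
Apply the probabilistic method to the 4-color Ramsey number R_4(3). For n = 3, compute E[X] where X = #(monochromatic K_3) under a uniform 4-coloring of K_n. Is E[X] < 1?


E[X] = C(3, 3) · 4^{1 − 3} = 1 · 4^{−2} = 1/16.
As a reduced fraction: E[X] = 1/16 ≈ 0.0625.
Is E[X] < 1? YES.
Since E[X] < 1, there exists a 4-coloring of K_{3} with no monochromatic K_3; hence R_4(3) > 3.

E[X] = 1/16 ≈ 0.0625; E[X] < 1, so R_4(3) > 3.


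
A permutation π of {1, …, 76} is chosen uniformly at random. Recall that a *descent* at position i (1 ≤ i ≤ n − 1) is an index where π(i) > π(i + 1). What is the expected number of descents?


Write X = Σ X_I over i = 1, …, 75, with X_I the indicator of one descent.
There are 75 indicators.
For each fixed i, the pair (π(i), π(i+1)) is a uniformly random ordered pair of distinct values from {1, …, 76}; by symmetry P[π(i) > π(i+1)] = 1/2.
By linearity: E[X] = 75 · (1/2) = (76 − 1) · (1/2) = 75/2 ≈ 37.50000.

E[X] = 75/2 = 37.50000.


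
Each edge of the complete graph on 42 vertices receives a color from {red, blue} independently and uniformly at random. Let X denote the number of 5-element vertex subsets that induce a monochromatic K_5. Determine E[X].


Let X = Σ_S X_S over the C(42, 5) = 850668 subsets S of size 5, where X_S = 1 if the K_5 on S is monochromatic.
For a fixed S, the K_5 on S has C(5, 2) = 10 edges. P[all 10 edges red] = (1/2)^10, and likewise for blue, so P[monochromatic] = 2·(1/2)^10 = 2^{1 − 10} = 1/512.
By linearity of expectation: E[X] = C(42, 5) · 2^{1 − 10} = 850668 · 1/512 = 212667/128.
Numerically: E[X] ≈ 1661.46094.

E[X] = C(42,5)·2^(1−C(5,2)) = 212667/128 ≈ 1661.46094.


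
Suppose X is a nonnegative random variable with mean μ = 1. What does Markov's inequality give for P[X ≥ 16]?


μ = E[X] = 1, a = 16.
Markov: P[X ≥ 16] ≤ μ/a = (1)/16 = 1/16.
Numerically: ≈ 0.062.
(Since a = 16 > μ = 1.000, the bound 1/16 is < 1 and informative.)

P[X ≥ 16] ≤ 1/16 ≈ 0.062.


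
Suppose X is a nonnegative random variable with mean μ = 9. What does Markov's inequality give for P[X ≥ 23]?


μ = E[X] = 9, a = 23.
Markov: P[X ≥ 23] ≤ μ/a = (9)/23 = 9/23.
Numerically: ≈ 0.3913.
(Since a = 23 > μ = 9.0000, the bound 9/23 is < 1 and informative.)

P[X ≥ 23] ≤ 9/23 ≈ 0.3913.


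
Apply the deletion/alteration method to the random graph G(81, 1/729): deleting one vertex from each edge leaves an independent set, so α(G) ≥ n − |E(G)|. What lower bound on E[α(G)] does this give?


E[|E(G)|] = C(81, 2)·p = 3240 · (1/729) = 40/9.
E[α(G)] ≥ n − E[|E(G)|] = 81 − 40/9 = 689/9.
Numerically: ≈ 76.55556.
(This is only a lower bound; the true E[α(G)] may be larger.)

E[α(G)] ≥ 689/9 ≈ 76.55556.


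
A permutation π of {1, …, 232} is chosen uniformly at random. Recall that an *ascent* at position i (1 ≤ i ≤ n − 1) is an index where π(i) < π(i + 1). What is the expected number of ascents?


Write X = Σ X_I over i = 1, …, 231, with X_I the indicator of one ascent.
There are 231 indicators.
For each fixed i, the pair (π(i), π(i+1)) is a uniformly random ordered pair of distinct values from {1, …, 232}; by symmetry P[π(i) < π(i+1)] = 1/2.
By linearity: E[X] = 231 · (1/2) = (232 − 1) · (1/2) = 231/2 ≈ 115.5000.

E[X] = 231/2 = 115.5000.


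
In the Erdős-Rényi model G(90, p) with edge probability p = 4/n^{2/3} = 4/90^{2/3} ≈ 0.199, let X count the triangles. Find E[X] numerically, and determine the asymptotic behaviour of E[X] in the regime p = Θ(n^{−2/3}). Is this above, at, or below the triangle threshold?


Number of potential triangles: C(90, 3) = 117480.
Each occurs with probability p³ ≈ (0.199)³ ≈ 7.90123e-03.
By linearity: E[X] = C(90, 3)·p³ ≈ 117480 · 7.90123e-03 ≈ 928.237.
Since α = 2/3 < 1, p = c/n^{2/3} ≫ 1/n is above the triangle threshold p ~ 1/n. Asymptotically E[X] ~ (c³/6)·n^{3(1−α)} = (4³/6)·n^{1} → ∞; triangles are abundant w.h.p.

E[X] ≈ 928.237; in regime p = Θ(1/n^{2/3}) E[X] diverges (above the triangle threshold p ~ 1/n).


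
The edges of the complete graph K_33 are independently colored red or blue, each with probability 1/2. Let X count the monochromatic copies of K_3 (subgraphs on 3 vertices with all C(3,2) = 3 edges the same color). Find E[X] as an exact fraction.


Let X = Σ_S X_S over the C(33, 3) = 5456 subsets S of size 3, where X_S = 1 if the K_3 on S is monochromatic.
For a fixed S, the K_3 on S has C(3, 2) = 3 edges. P[all 3 edges red] = (1/2)^3, and likewise for blue, so P[monochromatic] = 2·(1/2)^3 = 2^{1 − 3} = 1/4.
Summing: E[X] = C(33, 3) · 2^{1 − 3} = 5456 · 1/4 = 1364.
Numerically: E[X] ≈ 1364.0000.

E[X] = C(33,3)·2^(1−C(3,2)) = 1364 ≈ 1364.0000.


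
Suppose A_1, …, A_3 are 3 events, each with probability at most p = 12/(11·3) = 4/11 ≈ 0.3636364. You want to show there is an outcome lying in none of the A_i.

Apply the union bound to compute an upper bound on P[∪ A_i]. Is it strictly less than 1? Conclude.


Union bound: P[∪_{i=1}^{3} A_i] ≤ Σ_i P[A_i] ≤ 3·p = 3·(4/11) = 12/11.
Numerically: 12/11 ≈ 1.0909091.
Is 12/11 < 1? NO.
Since the bound 12/11 is ≥ 1, the union bound is uninformative here; it does NOT by itself certify existence.

3·p = 12/11 ≈ 1.0909091; existence NOT certified by the union bound.


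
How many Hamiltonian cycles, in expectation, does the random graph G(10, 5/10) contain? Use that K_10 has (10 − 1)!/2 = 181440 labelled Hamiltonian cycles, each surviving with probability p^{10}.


K_10 has (10 − 1)!/2 = 181440 labelled Hamiltonian cycles.
For each such Hamiltonian cycle H, let X_H = 1 if all 10 edges of H are present in G. Then P[X_H = 1] = p^{10} = (1/2)^{10} = 1/1024.
By linearity of expectation: E[X] = Σ_H E[X_H] = 181440 · p^{10} = 181440 · 1/1024 = 2835/16.
Numerically: E[X] ≈ 177.188.

E[X] = 181440 · (1/2)^{10} = 2835/16 ≈ 177.188.


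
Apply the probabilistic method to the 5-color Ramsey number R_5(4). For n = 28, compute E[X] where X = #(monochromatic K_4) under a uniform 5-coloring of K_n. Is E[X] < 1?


E[X] = C(28, 4) · 5^{1 − 6} = 20475 · 5^{−5} = 20475/3125.
As a reduced fraction: E[X] = 819/125 ≈ 6.552000.
Is E[X] < 1? NO.
Since E[X] ≥ 1, the first-moment bound is inconclusive at n = 28; it does NOT by itself certify R_5(4) > 28.

E[X] = 819/125 ≈ 6.552000; E[X] ≥ 1; first-moment method inconclusive here.


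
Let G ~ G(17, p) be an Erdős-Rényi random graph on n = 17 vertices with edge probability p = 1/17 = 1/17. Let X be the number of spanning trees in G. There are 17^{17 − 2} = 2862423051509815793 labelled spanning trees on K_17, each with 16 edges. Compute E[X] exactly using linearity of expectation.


K_17 has 17^{17 − 2} = 2862423051509815793 labelled spanning trees.
For each such spanning tree H, let X_H = 1 if all 16 edges of H are present in G. Then P[X_H = 1] = p^{16} = (1/17)^{16} = 1/48661191875666868481.
Summing the indicators: E[X] = Σ_H E[X_H] = 2862423051509815793 · p^{16} = 2862423051509815793 · 1/48661191875666868481 = 1/17.
Numerically: E[X] ≈ 0.05882.

E[X] = 2862423051509815793 · (1/17)^{16} = 1/17 ≈ 0.05882.


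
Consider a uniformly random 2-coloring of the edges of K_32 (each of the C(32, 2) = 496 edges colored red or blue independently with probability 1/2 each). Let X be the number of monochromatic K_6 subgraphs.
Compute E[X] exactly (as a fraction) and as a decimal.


Let X = Σ_S X_S over the C(32, 6) = 906192 subsets S of size 6, where X_S = 1 if the K_6 on S is monochromatic.
For a fixed S, the K_6 on S has C(6, 2) = 15 edges. P[all 15 edges red] = (1/2)^15, and likewise for blue, so P[monochromatic] = 2·(1/2)^15 = 2^{1 − 15} = 1/16384.
Summing: E[X] = C(32, 6) · 2^{1 − 15} = 906192 · 1/16384 = 56637/1024.
Numerically: E[X] ≈ 55.309570.

E[X] = C(32,6)·2^(1−C(6,2)) = 56637/1024 ≈ 55.309570.


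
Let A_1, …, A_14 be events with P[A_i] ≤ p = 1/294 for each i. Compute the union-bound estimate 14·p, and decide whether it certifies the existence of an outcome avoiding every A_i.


Union bound: P[∪_{i=1}^{14} A_i] ≤ Σ_i P[A_i] ≤ 14·p = 14·(1/294) = 1/21.
Numerically: 1/21 ≈ 0.0476190.
Is 1/21 < 1? YES.
Since P[∪ A_i] ≤ 1/21 < 1, the complement has P[∩ A_i^c] ≥ 1 − 1/21 = 20/21 > 0, so some outcome avoids every A_i.

14·p = 1/21 ≈ 0.0476190; existence CERTIFIED by the union bound.


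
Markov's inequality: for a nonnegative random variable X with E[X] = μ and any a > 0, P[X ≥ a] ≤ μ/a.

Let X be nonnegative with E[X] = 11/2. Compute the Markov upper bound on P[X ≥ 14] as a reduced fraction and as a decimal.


μ = E[X] = 11/2, a = 14.
Markov: P[X ≥ 14] ≤ μ/a = (11/2)/14 = 11/28.
Numerically: ≈ 0.39286.
(Since a = 14 > μ = 5.50000, the bound 11/28 is < 1 and informative.)

P[X ≥ 14] ≤ 11/28 ≈ 0.39286.


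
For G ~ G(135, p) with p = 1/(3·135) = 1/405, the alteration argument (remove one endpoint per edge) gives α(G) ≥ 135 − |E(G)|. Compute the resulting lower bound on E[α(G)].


E[|E(G)|] = C(135, 2)·p = 9045 · (1/405) = 67/3.
E[α(G)] ≥ n − E[|E(G)|] = 135 − 67/3 = 338/3.
Numerically: ≈ 112.667.
(This is only a lower bound; the true E[α(G)] may be larger.)

E[α(G)] ≥ 338/3 ≈ 112.667.


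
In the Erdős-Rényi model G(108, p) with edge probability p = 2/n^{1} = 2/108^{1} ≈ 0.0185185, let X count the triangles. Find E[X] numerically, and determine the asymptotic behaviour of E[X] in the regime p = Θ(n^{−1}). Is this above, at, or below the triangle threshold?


Number of potential triangles: C(108, 3) = 204156.
Each occurs with probability p³ ≈ (0.0185185)³ ≈ 6.35065793e-06.
By linearity: E[X] = C(108, 3)·p³ ≈ 204156 · 6.35065793e-06 ≈ 1.296525.
Here α = 1, so p = 2/n is exactly at the triangle threshold p ~ 1/n. Asymptotically E[X] → c³/6 = 2³/6 = 4/3 ≈ 1.333333, a bounded constant. In this regime the triangle count is asymptotically Poisson(c³/6).

E[X] ≈ 1.296525; in regime p = Θ(1/n^{1}) E[X] stays bounded (at the triangle threshold p ~ 1/n).


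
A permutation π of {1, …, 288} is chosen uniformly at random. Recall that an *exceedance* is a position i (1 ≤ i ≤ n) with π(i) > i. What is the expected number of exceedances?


Write X = Σ_{i=1}^{288} X_i, where X_i = 1_{π(i) > i}.
For each fixed i, π(i) is uniform over {1, …, 288} (marginal of a uniform permutation), so P[π(i) > i] = (n − i)/n. Summing: Σ_{i=1}^{288} (n − i)/n = (0 + 1 + … + 287)/288 = 288(288 − 1)/(2·288) = (288 − 1)/2.
Hence E[X] = Σ_{i=1}^{288} (288 − i)/288 = 287/2 ≈ 143.50000.

E[X] = 287/2 = 143.50000.


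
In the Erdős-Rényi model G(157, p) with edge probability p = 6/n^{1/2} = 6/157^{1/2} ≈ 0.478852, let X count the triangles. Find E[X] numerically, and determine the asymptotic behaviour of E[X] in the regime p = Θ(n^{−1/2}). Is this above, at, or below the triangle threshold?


Number of potential triangles: C(157, 3) = 632710.
Each occurs with probability p³ ≈ (0.478852)³ ≈ 1.09800489e-01.
By linearity: E[X] = C(157, 3)·p³ ≈ 632710 · 1.09800489e-01 ≈ 69471.867119.
Since α = 1/2 < 1, p = c/n^{1/2} ≫ 1/n is above the triangle threshold p ~ 1/n. Asymptotically E[X] ~ (c³/6)·n^{3(1−α)} = (6³/6)·n^{1.5} → ∞; triangles are abundant w.h.p.

E[X] ≈ 69471.867119; in regime p = Θ(1/n^{1/2}) E[X] diverges (above the triangle threshold p ~ 1/n).


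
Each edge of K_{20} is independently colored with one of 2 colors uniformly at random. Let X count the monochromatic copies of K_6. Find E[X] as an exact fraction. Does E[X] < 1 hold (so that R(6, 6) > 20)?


E[X] = C(20, 6) · 2^{1 − 15} = 38760 · 2^{−14} = 38760/16384.
As a reduced fraction: E[X] = 4845/2048 ≈ 2.366.
Is E[X] < 1? NO.
Since E[X] ≥ 1, the first-moment bound is inconclusive at n = 20; it does NOT by itself certify R(6, 6) > 20.

E[X] = 4845/2048 ≈ 2.366; E[X] ≥ 1; first-moment method inconclusive here.


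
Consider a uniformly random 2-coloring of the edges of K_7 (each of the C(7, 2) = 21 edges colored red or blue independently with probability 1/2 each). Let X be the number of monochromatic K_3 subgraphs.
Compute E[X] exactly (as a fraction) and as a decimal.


Let X = Σ_S X_S over the C(7, 3) = 35 subsets S of size 3, where X_S = 1 if the K_3 on S is monochromatic.
For a fixed S, the K_3 on S has C(3, 2) = 3 edges. P[all 3 edges red] = (1/2)^3, and likewise for blue, so P[monochromatic] = 2·(1/2)^3 = 2^{1 − 3} = 1/4.
Summing: E[X] = C(7, 3) · 2^{1 − 3} = 35 · 1/4 = 35/4.
Numerically: E[X] ≈ 8.75000.

E[X] = C(7,3)·2^(1−C(3,2)) = 35/4 ≈ 8.75000.


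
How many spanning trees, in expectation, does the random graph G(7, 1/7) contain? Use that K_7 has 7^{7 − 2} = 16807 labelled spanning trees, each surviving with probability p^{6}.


K_7 has 7^{7 − 2} = 16807 labelled spanning trees.
For each such spanning tree H, let X_H = 1 if all 6 edges of H are present in G. Then P[X_H = 1] = p^{6} = (1/7)^{6} = 1/117649.
Summing the indicators: E[X] = Σ_H E[X_H] = 16807 · p^{6} = 16807 · 1/117649 = 1/7.
Numerically: E[X] ≈ 0.14286.

E[X] = 16807 · (1/7)^{6} = 1/7 ≈ 0.14286.


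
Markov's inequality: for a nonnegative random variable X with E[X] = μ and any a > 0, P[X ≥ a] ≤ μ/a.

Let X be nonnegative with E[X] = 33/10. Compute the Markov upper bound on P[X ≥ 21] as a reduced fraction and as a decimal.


μ = E[X] = 33/10, a = 21.
Markov: P[X ≥ 21] ≤ μ/a = (33/10)/21 = 11/70.
Numerically: ≈ 0.15714.
(Since a = 21 > μ = 3.30000, the bound 11/70 is < 1 and informative.)

P[X ≥ 21] ≤ 11/70 ≈ 0.15714.


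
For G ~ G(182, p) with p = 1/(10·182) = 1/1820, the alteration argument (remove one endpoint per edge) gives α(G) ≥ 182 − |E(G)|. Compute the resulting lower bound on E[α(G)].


E[|E(G)|] = C(182, 2)·p = 16471 · (1/1820) = 181/20.
E[α(G)] ≥ n − E[|E(G)|] = 182 − 181/20 = 3459/20.
Numerically: ≈ 172.9500.
(This is only a lower bound; the true E[α(G)] may be larger.)

E[α(G)] ≥ 3459/20 ≈ 172.9500.


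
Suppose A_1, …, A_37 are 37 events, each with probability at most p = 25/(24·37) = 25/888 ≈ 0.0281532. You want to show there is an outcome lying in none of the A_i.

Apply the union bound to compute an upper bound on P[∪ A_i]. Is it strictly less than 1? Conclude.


Union bound: P[∪_{i=1}^{37} A_i] ≤ Σ_i P[A_i] ≤ 37·p = 37·(25/888) = 25/24.
Numerically: 25/24 ≈ 1.0416667.
Is 25/24 < 1? NO.
Since the bound 25/24 is ≥ 1, the union bound is uninformative here; it does NOT by itself certify existence.

37·p = 25/24 ≈ 1.0416667; existence NOT certified by the union bound.


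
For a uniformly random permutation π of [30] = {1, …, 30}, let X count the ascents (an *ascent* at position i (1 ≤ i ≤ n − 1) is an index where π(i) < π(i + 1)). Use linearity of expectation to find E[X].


Write X = Σ X_I over i = 1, …, 29, with X_I the indicator of one ascent.
There are 29 indicators.
For each fixed i, the pair (π(i), π(i+1)) is a uniformly random ordered pair of distinct values from {1, …, 30}; by symmetry P[π(i) < π(i+1)] = 1/2.
By linearity: E[X] = 29 · (1/2) = (30 − 1) · (1/2) = 29/2 ≈ 14.50000.

E[X] = 29/2 = 14.50000.


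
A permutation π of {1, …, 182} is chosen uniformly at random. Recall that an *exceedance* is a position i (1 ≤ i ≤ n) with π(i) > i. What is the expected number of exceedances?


Write X = Σ_{i=1}^{182} X_i, where X_i = 1_{π(i) > i}.
For each fixed i, π(i) is uniform over {1, …, 182} (marginal of a uniform permutation), so P[π(i) > i] = (n − i)/n. Summing: Σ_{i=1}^{182} (n − i)/n = (0 + 1 + … + 181)/182 = 182(182 − 1)/(2·182) = (182 − 1)/2.
Hence E[X] = Σ_{i=1}^{182} (182 − i)/182 = 181/2 ≈ 90.50000.

E[X] = 181/2 = 90.50000.


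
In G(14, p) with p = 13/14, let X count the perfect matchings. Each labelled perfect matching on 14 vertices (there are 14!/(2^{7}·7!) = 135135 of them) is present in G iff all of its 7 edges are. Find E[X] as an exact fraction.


K_14 has 14!/(2^{7}·7!) = 135135 labelled perfect matchings.
For each such perfect matching H, let X_H = 1 if all 7 edges of H are present in G. Then P[X_H = 1] = p^{7} = (13/14)^{7} = 62748517/105413504.
Summing the indicators: E[X] = Σ_H E[X_H] = 135135 · p^{7} = 135135 · 62748517/105413504 = 1211360120685/15059072.
Numerically: E[X] ≈ 80441.

E[X] = 135135 · (13/14)^{7} = 1211360120685/15059072 ≈ 80441.


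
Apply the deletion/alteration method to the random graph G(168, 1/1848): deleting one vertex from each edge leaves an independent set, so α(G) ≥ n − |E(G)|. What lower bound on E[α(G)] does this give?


E[|E(G)|] = C(168, 2)·p = 14028 · (1/1848) = 167/22.
E[α(G)] ≥ n − E[|E(G)|] = 168 − 167/22 = 3529/22.
Numerically: ≈ 160.409.
(This is only a lower bound; the true E[α(G)] may be larger.)

E[α(G)] ≥ 3529/22 ≈ 160.409.


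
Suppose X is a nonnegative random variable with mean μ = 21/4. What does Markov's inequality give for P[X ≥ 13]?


μ = E[X] = 21/4, a = 13.
Markov: P[X ≥ 13] ≤ μ/a = (21/4)/13 = 21/52.
Numerically: ≈ 0.4038.
(Since a = 13 > μ = 5.2500, the bound 21/52 is < 1 and informative.)

P[X ≥ 13] ≤ 21/52 ≈ 0.4038.


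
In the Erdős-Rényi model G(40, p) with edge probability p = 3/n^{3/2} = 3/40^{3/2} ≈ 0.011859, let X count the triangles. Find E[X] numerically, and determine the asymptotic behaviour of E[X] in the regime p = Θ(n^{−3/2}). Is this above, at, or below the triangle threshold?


Number of potential triangles: C(40, 3) = 9880.
Each occurs with probability p³ ≈ (0.011859)³ ≈ 1.6676074e-06.
By linearity: E[X] = C(40, 3)·p³ ≈ 9880 · 1.6676074e-06 ≈ 0.01648.
Since α = 3/2 > 1, p = c/n^{3/2} = o(1/n) is below the triangle threshold p ~ 1/n. Asymptotically E[X] ~ (c³/6)·n^{3(1−α)} = (3³/6)·n^{-1.5} → 0, so by Markov's inequality G has no triangles w.h.p.

E[X] ≈ 0.01648; in regime p = Θ(1/n^{3/2}) E[X] tends to 0 (below the triangle threshold p ~ 1/n).


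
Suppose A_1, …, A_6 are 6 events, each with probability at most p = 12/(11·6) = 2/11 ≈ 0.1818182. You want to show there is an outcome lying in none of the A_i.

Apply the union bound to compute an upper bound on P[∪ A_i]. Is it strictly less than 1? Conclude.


Union bound: P[∪_{i=1}^{6} A_i] ≤ Σ_i P[A_i] ≤ 6·p = 6·(2/11) = 12/11.
Numerically: 12/11 ≈ 1.0909091.
Is 12/11 < 1? NO.
Since the bound 12/11 is ≥ 1, the union bound is uninformative here; it does NOT by itself certify existence.

6·p = 12/11 ≈ 1.0909091; existence NOT certified by the union bound.


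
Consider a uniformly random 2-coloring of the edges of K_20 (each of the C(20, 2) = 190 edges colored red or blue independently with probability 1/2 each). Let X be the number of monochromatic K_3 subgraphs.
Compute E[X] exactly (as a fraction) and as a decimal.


Let X = Σ_S X_S over the C(20, 3) = 1140 subsets S of size 3, where X_S = 1 if the K_3 on S is monochromatic.
For a fixed S, the K_3 on S has C(3, 2) = 3 edges. P[all 3 edges red] = (1/2)^3, and likewise for blue, so P[monochromatic] = 2·(1/2)^3 = 2^{1 − 3} = 1/4.
Summing: E[X] = C(20, 3) · 2^{1 − 3} = 1140 · 1/4 = 285.
Numerically: E[X] ≈ 285.00000.

E[X] = C(20,3)·2^(1−C(3,2)) = 285 ≈ 285.00000.


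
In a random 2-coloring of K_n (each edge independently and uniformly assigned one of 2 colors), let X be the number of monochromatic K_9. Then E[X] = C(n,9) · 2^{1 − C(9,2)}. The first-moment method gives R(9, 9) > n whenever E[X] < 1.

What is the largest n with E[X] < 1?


We need C(n, 9) · 2^{1 − 36} < 1, i.e. C(n, 9) < 2^{36 − 1} = 34359738368.
Check values of n near the boundary:
  n = 63: C(63, 9) = 23667689815; 23667689815 < 34359738368? YES
  n = 64: C(64, 9) = 27540584512; 27540584512 < 34359738368? YES
  n = 65: C(65, 9) = 31966749880; 31966749880 < 34359738368? YES
  n = 66: C(66, 9) = 37014131440; 37014131440 < 34359738368? NO
The largest n with C(n, 9) < 34359738368 is n = 65 (where E[X] = 3995843735/4294967296 ≈ 0.93035). Hence R(9, 9) > 65, i.e. R(9, 9) ≥ 66.

Largest n = 65; hence R(9, 9) > 65.


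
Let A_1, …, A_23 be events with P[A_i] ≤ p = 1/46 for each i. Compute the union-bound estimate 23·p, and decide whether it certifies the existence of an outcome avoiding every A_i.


Union bound: P[∪_{i=1}^{23} A_i] ≤ Σ_i P[A_i] ≤ 23·p = 23·(1/46) = 1/2.
Numerically: 1/2 ≈ 0.5000.
Is 1/2 < 1? YES.
Since P[∪ A_i] ≤ 1/2 < 1, the complement has P[∩ A_i^c] ≥ 1 − 1/2 = 1/2 > 0, so some outcome avoids every A_i.

23·p = 1/2 ≈ 0.5000; existence CERTIFIED by the union bound.


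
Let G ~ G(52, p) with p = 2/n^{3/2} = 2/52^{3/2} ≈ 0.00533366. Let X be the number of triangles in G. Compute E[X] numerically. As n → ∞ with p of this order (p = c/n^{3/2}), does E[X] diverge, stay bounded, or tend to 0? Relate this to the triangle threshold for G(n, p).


Number of potential triangles: C(52, 3) = 22100.
Each occurs with probability p³ ≈ (0.00533366)³ ≈ 1.51731217e-07.
By linearity: E[X] = C(52, 3)·p³ ≈ 22100 · 1.51731217e-07 ≈ 0.003353.
Since α = 3/2 > 1, p = c/n^{3/2} = o(1/n) is below the triangle threshold p ~ 1/n. Asymptotically E[X] ~ (c³/6)·n^{3(1−α)} = (2³/6)·n^{-1.5} → 0, so by Markov's inequality G has no triangles w.h.p.

E[X] ≈ 0.003353; in regime p = Θ(1/n^{3/2}) E[X] tends to 0 (below the triangle threshold p ~ 1/n).


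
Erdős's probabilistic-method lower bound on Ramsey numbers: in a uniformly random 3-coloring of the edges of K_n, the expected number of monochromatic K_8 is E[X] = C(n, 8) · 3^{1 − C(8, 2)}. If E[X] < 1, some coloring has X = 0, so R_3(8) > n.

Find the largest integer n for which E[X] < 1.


We need C(n, 8) · 3^{1 − 28} < 1, i.e. C(n, 8) < 3^{28 − 1} = 7625597484987.
Check values of n near the boundary:
  n = 154: C(154, 8) = 6521818990995; 6521818990995 < 7625597484987? YES
  n = 155: C(155, 8) = 6876747915675; 6876747915675 < 7625597484987? YES
  n = 156: C(156, 8) = 7248464019225; 7248464019225 < 7625597484987? YES
  n = 157: C(157, 8) = 7637643295425; 7637643295425 < 7625597484987? NO
The largest n with C(n, 8) < 7625597484987 is n = 156 (where E[X] = 805384891025/847288609443 ≈ 0.950544). Hence R_3(8) > 156, i.e. R_3(8) ≥ 157.

Largest n = 156; hence R_3(8) > 156.


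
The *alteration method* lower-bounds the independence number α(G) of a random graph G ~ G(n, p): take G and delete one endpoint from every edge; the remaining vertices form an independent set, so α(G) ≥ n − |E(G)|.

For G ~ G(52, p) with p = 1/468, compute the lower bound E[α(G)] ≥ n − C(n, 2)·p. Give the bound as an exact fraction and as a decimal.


E[|E(G)|] = C(52, 2)·p = 1326 · (1/468) = 17/6.
E[α(G)] ≥ n − E[|E(G)|] = 52 − 17/6 = 295/6.
Numerically: ≈ 49.1667.
(This is only a lower bound; the true E[α(G)] may be larger.)

E[α(G)] ≥ 295/6 ≈ 49.1667.


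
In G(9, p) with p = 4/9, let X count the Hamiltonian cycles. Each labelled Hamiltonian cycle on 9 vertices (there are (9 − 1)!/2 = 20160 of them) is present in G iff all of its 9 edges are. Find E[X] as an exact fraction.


K_9 has (9 − 1)!/2 = 20160 labelled Hamiltonian cycles.
For each such Hamiltonian cycle H, let X_H = 1 if all 9 edges of H are present in G. Then P[X_H = 1] = p^{9} = (4/9)^{9} = 262144/387420489.
Summing the indicators: E[X] = Σ_H E[X_H] = 20160 · p^{9} = 20160 · 262144/387420489 = 587202560/43046721.
Numerically: E[X] ≈ 13.6.

E[X] = 20160 · (4/9)^{9} = 587202560/43046721 ≈ 13.6.


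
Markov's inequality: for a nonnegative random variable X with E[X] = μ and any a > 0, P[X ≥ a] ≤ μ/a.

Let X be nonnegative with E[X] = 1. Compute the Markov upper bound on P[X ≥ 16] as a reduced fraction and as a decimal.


μ = E[X] = 1, a = 16.
Markov: P[X ≥ 16] ≤ μ/a = (1)/16 = 1/16.
Numerically: ≈ 0.062.
(Since a = 16 > μ = 1.000, the bound 1/16 is < 1 and informative.)

P[X ≥ 16] ≤ 1/16 ≈ 0.062.


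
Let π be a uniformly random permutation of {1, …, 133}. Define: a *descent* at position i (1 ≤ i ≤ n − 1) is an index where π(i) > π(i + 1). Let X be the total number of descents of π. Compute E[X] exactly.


Write X = Σ X_I over i = 1, …, 132, with X_I the indicator of one descent.
There are 132 indicators.
For each fixed i, the pair (π(i), π(i+1)) is a uniformly random ordered pair of distinct values from {1, …, 133}; by symmetry P[π(i) > π(i+1)] = 1/2.
By linearity: E[X] = 132 · (1/2) = (133 − 1) · (1/2) = 66 ≈ 66.00000.

E[X] = 66 = 66.00000.


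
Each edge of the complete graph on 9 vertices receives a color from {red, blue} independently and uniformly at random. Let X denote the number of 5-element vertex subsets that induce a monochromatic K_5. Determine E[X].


Let X = Σ_S X_S over the C(9, 5) = 126 subsets S of size 5, where X_S = 1 if the K_5 on S is monochromatic.
For a fixed S, the K_5 on S has C(5, 2) = 10 edges. P[all 10 edges red] = (1/2)^10, and likewise for blue, so P[monochromatic] = 2·(1/2)^10 = 2^{1 − 10} = 1/512.
Summing: E[X] = C(9, 5) · 2^{1 − 10} = 126 · 1/512 = 63/256.
Numerically: E[X] ≈ 0.246094.

E[X] = C(9,5)·2^(1−C(5,2)) = 63/256 ≈ 0.246094.


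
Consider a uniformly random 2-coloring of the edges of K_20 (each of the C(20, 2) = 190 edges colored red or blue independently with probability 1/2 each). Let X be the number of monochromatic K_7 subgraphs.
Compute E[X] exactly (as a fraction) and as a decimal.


Let X = Σ_S X_S over the C(20, 7) = 77520 subsets S of size 7, where X_S = 1 if the K_7 on S is monochromatic.
For a fixed S, the K_7 on S has C(7, 2) = 21 edges. P[all 21 edges red] = (1/2)^21, and likewise for blue, so P[monochromatic] = 2·(1/2)^21 = 2^{1 − 21} = 1/1048576.
Summing: E[X] = C(20, 7) · 2^{1 − 21} = 77520 · 1/1048576 = 4845/65536.
Numerically: E[X] ≈ 0.073929.

E[X] = C(20,7)·2^(1−C(7,2)) = 4845/65536 ≈ 0.073929.


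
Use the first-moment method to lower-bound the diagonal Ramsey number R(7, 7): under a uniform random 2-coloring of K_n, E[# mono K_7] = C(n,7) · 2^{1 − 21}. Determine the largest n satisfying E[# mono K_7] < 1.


We need C(n, 7) · 2^{1 − 21} < 1, i.e. C(n, 7) < 2^{21 − 1} = 1048576.
Check values of n near the boundary:
  n = 21: C(21, 7) = 116280; 116280 < 1048576? YES
  n = 22: C(22, 7) = 170544; 170544 < 1048576? YES
  n = 23: C(23, 7) = 245157; 245157 < 1048576? YES
  n = 24: C(24, 7) = 346104; 346104 < 1048576? YES
  n = 25: C(25, 7) = 480700; 480700 < 1048576? YES
  n = 26: C(26, 7) = 657800; 657800 < 1048576? YES
  n = 27: C(27, 7) = 888030; 888030 < 1048576? YES
  n = 28: C(28, 7) = 1184040; 1184040 < 1048576? NO
  n = 29: C(29, 7) = 1560780; 1560780 < 1048576? NO
  n = 30: C(30, 7) = 2035800; 2035800 < 1048576? NO
The largest n with C(n, 7) < 1048576 is n = 27 (where E[X] = 444015/524288 ≈ 0.84689). Hence R(7, 7) > 27, i.e. R(7, 7) ≥ 28.

Largest n = 27; hence R(7, 7) > 27.


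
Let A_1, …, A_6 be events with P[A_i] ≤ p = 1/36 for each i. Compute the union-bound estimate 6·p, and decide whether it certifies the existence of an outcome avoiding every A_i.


Union bound: P[∪_{i=1}^{6} A_i] ≤ Σ_i P[A_i] ≤ 6·p = 6·(1/36) = 1/6.
Numerically: 1/6 ≈ 0.167.
Is 1/6 < 1? YES.
Since P[∪ A_i] ≤ 1/6 < 1, the complement has P[∩ A_i^c] ≥ 1 − 1/6 = 5/6 > 0, so some outcome avoids every A_i.

6·p = 1/6 ≈ 0.167; existence CERTIFIED by the union bound.


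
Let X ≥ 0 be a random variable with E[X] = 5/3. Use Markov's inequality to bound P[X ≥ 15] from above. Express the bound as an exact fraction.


μ = E[X] = 5/3, a = 15.
Markov: P[X ≥ 15] ≤ μ/a = (5/3)/15 = 1/9.
Numerically: ≈ 0.111111.
(Since a = 15 > μ = 1.666667, the bound 1/9 is < 1 and informative.)

P[X ≥ 15] ≤ 1/9 ≈ 0.111111.


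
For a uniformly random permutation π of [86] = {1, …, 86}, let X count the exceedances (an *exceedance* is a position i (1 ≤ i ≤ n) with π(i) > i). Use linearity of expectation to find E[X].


Write X = Σ_{i=1}^{86} X_i, where X_i = 1_{π(i) > i}.
For each fixed i, π(i) is uniform over {1, …, 86} (marginal of a uniform permutation), so P[π(i) > i] = (n − i)/n. Summing: Σ_{i=1}^{86} (n − i)/n = (0 + 1 + … + 85)/86 = 86(86 − 1)/(2·86) = (86 − 1)/2.
Hence E[X] = Σ_{i=1}^{86} (86 − i)/86 = 85/2 ≈ 42.500.

E[X] = 85/2 = 42.500.


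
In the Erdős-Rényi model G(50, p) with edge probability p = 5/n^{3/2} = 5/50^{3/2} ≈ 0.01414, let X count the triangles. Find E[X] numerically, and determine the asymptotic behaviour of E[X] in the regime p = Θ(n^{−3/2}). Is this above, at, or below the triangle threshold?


Number of potential triangles: C(50, 3) = 19600.
Each occurs with probability p³ ≈ (0.01414)³ ≈ 2.828427e-06.
By linearity: E[X] = C(50, 3)·p³ ≈ 19600 · 2.828427e-06 ≈ 0.0554.
Since α = 3/2 > 1, p = c/n^{3/2} = o(1/n) is below the triangle threshold p ~ 1/n. Asymptotically E[X] ~ (c³/6)·n^{3(1−α)} = (5³/6)·n^{-1.5} → 0, so by Markov's inequality G has no triangles w.h.p.

E[X] ≈ 0.0554; in regime p = Θ(1/n^{3/2}) E[X] tends to 0 (below the triangle threshold p ~ 1/n).


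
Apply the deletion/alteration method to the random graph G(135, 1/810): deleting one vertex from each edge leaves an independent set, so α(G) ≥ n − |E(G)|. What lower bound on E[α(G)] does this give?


E[|E(G)|] = C(135, 2)·p = 9045 · (1/810) = 67/6.
E[α(G)] ≥ n − E[|E(G)|] = 135 − 67/6 = 743/6.
Numerically: ≈ 123.833.
(This is only a lower bound; the true E[α(G)] may be larger.)

E[α(G)] ≥ 743/6 ≈ 123.833.


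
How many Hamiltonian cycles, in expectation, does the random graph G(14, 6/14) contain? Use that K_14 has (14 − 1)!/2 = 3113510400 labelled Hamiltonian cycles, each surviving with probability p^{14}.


K_14 has (14 − 1)!/2 = 3113510400 labelled Hamiltonian cycles.
For each such Hamiltonian cycle H, let X_H = 1 if all 14 edges of H are present in G. Then P[X_H = 1] = p^{14} = (3/7)^{14} = 4782969/678223072849.
By linearity: E[X] = Σ_H E[X_H] = 3113510400 · p^{14} = 3113510400 · 4782969/678223072849 = 2127403389196800/96889010407.
Numerically: E[X] ≈ 21957.

E[X] = 3113510400 · (3/7)^{14} = 2127403389196800/96889010407 ≈ 21957.


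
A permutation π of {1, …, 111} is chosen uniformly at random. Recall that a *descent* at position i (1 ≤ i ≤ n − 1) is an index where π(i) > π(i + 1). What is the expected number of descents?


Write X = Σ X_I over i = 1, …, 110, with X_I the indicator of one descent.
There are 110 indicators.
For each fixed i, the pair (π(i), π(i+1)) is a uniformly random ordered pair of distinct values from {1, …, 111}; by symmetry P[π(i) > π(i+1)] = 1/2.
By linearity: E[X] = 110 · (1/2) = (111 − 1) · (1/2) = 55 ≈ 55.00000.

E[X] = 55 = 55.00000.


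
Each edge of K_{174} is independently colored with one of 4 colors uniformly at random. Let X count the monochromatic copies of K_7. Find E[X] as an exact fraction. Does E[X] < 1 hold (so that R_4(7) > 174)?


E[X] = C(174, 7) · 4^{1 − 21} = 847879782984 · 4^{−20} = 847879782984/1099511627776.
As a reduced fraction: E[X] = 105984972873/137438953472 ≈ 0.771142.
Is E[X] < 1? YES.
Since E[X] < 1, there exists a 4-coloring of K_{174} with no monochromatic K_7; hence R_4(7) > 174.

E[X] = 105984972873/137438953472 ≈ 0.771142; E[X] < 1, so R_4(7) > 174.


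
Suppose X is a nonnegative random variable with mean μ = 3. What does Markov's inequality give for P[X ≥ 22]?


μ = E[X] = 3, a = 22.
Markov: P[X ≥ 22] ≤ μ/a = (3)/22 = 3/22.
Numerically: ≈ 0.13636.
(Since a = 22 > μ = 3.00000, the bound 3/22 is < 1 and informative.)

P[X ≥ 22] ≤ 3/22 ≈ 0.13636.


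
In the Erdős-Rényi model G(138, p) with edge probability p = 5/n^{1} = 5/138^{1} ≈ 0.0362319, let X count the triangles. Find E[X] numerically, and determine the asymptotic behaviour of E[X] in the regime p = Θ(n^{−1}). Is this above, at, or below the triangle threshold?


Number of potential triangles: C(138, 3) = 428536.
Each occurs with probability p³ ≈ (0.0362319)³ ≈ 4.75633849e-05.
By linearity: E[X] = C(138, 3)·p³ ≈ 428536 · 4.75633849e-05 ≈ 20.382623.
Here α = 1, so p = 5/n is exactly at the triangle threshold p ~ 1/n. Asymptotically E[X] → c³/6 = 5³/6 = 125/6 ≈ 20.833333, a bounded constant. In this regime the triangle count is asymptotically Poisson(c³/6).

E[X] ≈ 20.382623; in regime p = Θ(1/n^{1}) E[X] stays bounded (at the triangle threshold p ~ 1/n).


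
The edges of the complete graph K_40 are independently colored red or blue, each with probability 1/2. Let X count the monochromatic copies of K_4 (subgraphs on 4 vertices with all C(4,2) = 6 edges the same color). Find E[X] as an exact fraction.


Let X = Σ_S X_S over the C(40, 4) = 91390 subsets S of size 4, where X_S = 1 if the K_4 on S is monochromatic.
For a fixed S, the K_4 on S has C(4, 2) = 6 edges. P[all 6 edges red] = (1/2)^6, and likewise for blue, so P[monochromatic] = 2·(1/2)^6 = 2^{1 − 6} = 1/32.
By linearity of expectation: E[X] = C(40, 4) · 2^{1 − 6} = 91390 · 1/32 = 45695/16.
Numerically: E[X] ≈ 2855.937500.

E[X] = C(40,4)·2^(1−C(4,2)) = 45695/16 ≈ 2855.937500.


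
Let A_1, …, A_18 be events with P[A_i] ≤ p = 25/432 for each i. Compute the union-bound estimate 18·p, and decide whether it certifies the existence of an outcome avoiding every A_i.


Union bound: P[∪_{i=1}^{18} A_i] ≤ Σ_i P[A_i] ≤ 18·p = 18·(25/432) = 25/24.
Numerically: 25/24 ≈ 1.041667.
Is 25/24 < 1? NO.
Since the bound 25/24 is ≥ 1, the union bound is uninformative here; it does NOT by itself certify existence.

18·p = 25/24 ≈ 1.041667; existence NOT certified by the union bound.


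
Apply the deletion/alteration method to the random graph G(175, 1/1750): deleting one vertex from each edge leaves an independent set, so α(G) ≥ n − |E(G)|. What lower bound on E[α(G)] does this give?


E[|E(G)|] = C(175, 2)·p = 15225 · (1/1750) = 87/10.
E[α(G)] ≥ n − E[|E(G)|] = 175 − 87/10 = 1663/10.
Numerically: ≈ 166.300.
(This is only a lower bound; the true E[α(G)] may be larger.)

E[α(G)] ≥ 1663/10 ≈ 166.300.


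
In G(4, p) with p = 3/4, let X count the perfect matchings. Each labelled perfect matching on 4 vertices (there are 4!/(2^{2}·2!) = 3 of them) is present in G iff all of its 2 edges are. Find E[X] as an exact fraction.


K_4 has 4!/(2^{2}·2!) = 3 labelled perfect matchings.
For each such perfect matching H, let X_H = 1 if all 2 edges of H are present in G. Then P[X_H = 1] = p^{2} = (3/4)^{2} = 9/16.
Summing the indicators: E[X] = Σ_H E[X_H] = 3 · p^{2} = 3 · 9/16 = 27/16.
Numerically: E[X] ≈ 1.688.

E[X] = 3 · (3/4)^{2} = 27/16 ≈ 1.688.


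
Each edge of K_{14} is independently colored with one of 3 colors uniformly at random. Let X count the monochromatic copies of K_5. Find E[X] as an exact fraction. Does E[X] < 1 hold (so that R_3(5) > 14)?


E[X] = C(14, 5) · 3^{1 − 10} = 2002 · 3^{−9} = 2002/19683.
As a reduced fraction: E[X] = 2002/19683 ≈ 0.1017121.
Is E[X] < 1? YES.
Since E[X] < 1, there exists a 3-coloring of K_{14} with no monochromatic K_5; hence R_3(5) > 14.

E[X] = 2002/19683 ≈ 0.1017121; E[X] < 1, so R_3(5) > 14.
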